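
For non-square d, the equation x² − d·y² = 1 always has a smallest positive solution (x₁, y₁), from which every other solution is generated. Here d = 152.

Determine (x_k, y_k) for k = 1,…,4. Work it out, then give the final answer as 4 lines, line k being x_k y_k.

37 3
2737 222
202501 16425
14982337 1215228

d=152: √d = [12; 3,24] (ℓ=2, even), read p_1/q_1
k=0  a_k=12  p_k/q_k = 12/1
k=1  a_k=3  p_k/q_k = 37/3
fundamental: x₁=37, y₁=3  (since 1369 − 152·9 = 1)
k=2:  x_2 = 37·37+152·3·3 = 2737,  y_2 = 37·3+3·37 = 222
k=3:  x_3 = 37·2737+152·3·222 = 202501,  y_3 = 37·222+3·2737 = 16425
k=4:  x_4 = 37·202501+152·3·16425 = 14982337,  y_4 = 37·16425+3·202501 = 1215228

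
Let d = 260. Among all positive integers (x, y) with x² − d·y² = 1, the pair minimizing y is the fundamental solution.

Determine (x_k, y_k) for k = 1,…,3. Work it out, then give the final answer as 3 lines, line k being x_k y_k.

√260 = [16; 8,32, …], period ℓ=2 (even) → k=1
k=0  a_k=16  p_k/q_k = 16/1
k=1  a_k=8  p_k/q_k = 129/8
fundamental: x₁=129, y₁=8  (since 16641 − 260·64 = 1)
(129+8√260)^2 = 33281 + 2064√260
(129+8√260)^3 = 8586369 + 532504√260

129 8
33281 2064
8586369 532504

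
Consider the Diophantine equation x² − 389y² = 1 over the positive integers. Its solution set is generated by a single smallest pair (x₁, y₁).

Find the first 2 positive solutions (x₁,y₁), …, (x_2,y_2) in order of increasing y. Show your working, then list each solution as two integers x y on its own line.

d=389: √d = [19; 1,2,1,1,1,1,2,1,38] (ℓ=9, odd), read p_17/q_17
i=0: a=19 ⇒ p=19, q=1
i=1: a=1 ⇒ p=20, q=1
i=2: a=2 ⇒ p=59, q=3
i=3: a=1 ⇒ p=79, q=4
i=4: a=1 ⇒ p=138, q=7
i=5: a=1 ⇒ p=217, q=11
…
i=8: a=1 ⇒ p=1282, q=65
…
i=10: a=1 ⇒ p=50925, q=2582
…
i=13: a=1 ⇒ p=353911, q=17944
…
i=15: a=1 ⇒ p=910240, q=46151
i=16: a=2 ⇒ p=2376809, q=120509
i=17: a=1 ⇒ p=3287049, q=166660
→ (3287049, 166660).  Check: 3287049²=10804691128401, 389·166660²=10804691128400, difference 1.
(x_2, y_2) = (3287049·3287049 + 389·166660·166660, 3287049·166660 + 166660·3287049) = (21609382256801, 1095639172680)

3287049 166660
21609382256801 1095639172680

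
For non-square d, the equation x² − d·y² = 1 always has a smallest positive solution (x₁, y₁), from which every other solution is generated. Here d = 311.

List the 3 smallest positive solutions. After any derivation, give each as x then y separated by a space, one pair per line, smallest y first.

√311 = [17; 1,1,1,2,1,…,1,1,34, …], period ℓ=16 (even) → k=15
a_0=17:  p_0=17·1+0=17,  q_0=17·0+1=1
a_1=1:  p_1=1·17+1=18,  q_1=1·1+0=1
a_2=1:  p_2=1·18+17=35,  q_2=1·1+1=2
…
a_4=2:  p_4=2·53+35=141,  q_4=2·3+2=8
a_5=1:  p_5=1·141+53=194,  q_5=1·8+3=11
…
a_7=3:  p_7=3·1305+194=4109,  q_7=3·74+11=233
a_8=17:  p_8=17·4109+1305=71158,  q_8=17·233+74=4035
a_9=3:  p_9=3·71158+4109=217583,  q_9=3·4035+233=12338
a_10=6:  p_10=6·217583+71158=1376656,  q_10=6·12338+4035=78063
…
a_12=2:  p_12=2·1594239+1376656=4565134,  q_12=2·90401+78063=258865
a_13=1:  p_13=1·4565134+1594239=6159373,  q_13=1·258865+90401=349266
a_14=1:  p_14=1·6159373+4565134=10724507,  q_14=1·349266+258865=608131
a_15=1:  p_15=1·10724507+6159373=16883880,  q_15=1·608131+349266=957397
→ (16883880, 957397).  Check: 16883880²=285065403854400, 311·957397²=285065403854399, difference 1.
n=2: (16883880,957397)∘(16883880,957397) = (16883880·16883880+311·957397·957397, 16883880·957397+957397·16883880) = (570130807708799,32329152120720)
n=3: (570130807708799,32329152120720)∘(16883880,957397) = (16883880·570130807708799+311·957397·32329152120720, 16883880·32329152120720+957397·570130807708799) = (19252040283316857636360,1091683049815963029803)

16883880 957397
570130807708799 32329152120720
19252040283316857636360 1091683049815963029803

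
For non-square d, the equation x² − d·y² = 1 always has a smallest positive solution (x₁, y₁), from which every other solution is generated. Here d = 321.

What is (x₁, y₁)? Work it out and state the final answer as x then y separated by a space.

215 12

√321 → a₀=17, period (1,10,1,34); ℓ=4 even so k=3
i=0: a=17 ⇒ p=17, q=1
…
i=2: a=10 ⇒ p=197, q=11
i=3: a=1 ⇒ p=215, q=12
(x₁, y₁) = (215, 12);  215² − 321·12² = 1 ✓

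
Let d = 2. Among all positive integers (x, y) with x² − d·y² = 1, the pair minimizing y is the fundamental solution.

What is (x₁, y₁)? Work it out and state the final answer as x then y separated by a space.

[1; 2] for √2; ℓ=1 ⇒ convergent index 1
a_0=1:  p_0=1·1+0=1,  q_0=1·0+1=1
a_1=2:  p_1=2·1+1=3,  q_1=2·1+0=2
(x₁, y₁) = (3, 2);  3² − 2·2² = 1 ✓

3 2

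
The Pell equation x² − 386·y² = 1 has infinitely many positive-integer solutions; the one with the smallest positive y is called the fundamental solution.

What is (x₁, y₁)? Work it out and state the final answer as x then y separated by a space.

111555 5678

√386 → a₀=19, period (1,1,1,4,1,18,1,4,1,1,1,38); ℓ=12 even so k=11
i=0: a=19 ⇒ p=19, q=1
…
i=2: a=1 ⇒ p=39, q=2
…
i=6: a=18 ⇒ p=6287, q=320
i=7: a=1 ⇒ p=6621, q=337
…
i=9: a=1 ⇒ p=39392, q=2005
i=10: a=1 ⇒ p=72163, q=3673
i=11: a=1 ⇒ p=111555, q=5678
→ (111555, 5678).  Check: 111555²=12444518025, 386·5678²=12444518024, difference 1.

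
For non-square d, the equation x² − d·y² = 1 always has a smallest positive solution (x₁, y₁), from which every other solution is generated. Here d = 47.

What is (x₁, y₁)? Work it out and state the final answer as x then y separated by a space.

√47 = [6; 1,5,1,12, …], period ℓ=4 (even) → k=3
k=0  a_k=6  p_k/q_k = 6/1
…
k=2  a_k=5  p_k/q_k = 41/6
k=3  a_k=1  p_k/q_k = 48/7
→ (48, 7).  Check: 48²=2304, 47·7²=2303, difference 1.

48 7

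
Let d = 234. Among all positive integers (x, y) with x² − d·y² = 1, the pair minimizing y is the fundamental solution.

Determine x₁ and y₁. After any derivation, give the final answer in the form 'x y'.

5201 340

[15; 3,2,1,2,1,2,3,30] for √234; ℓ=8 ⇒ convergent index 7
k=0  a_k=15  p_k/q_k = 15/1
k=1  a_k=3  p_k/q_k = 46/3
k=2  a_k=2  p_k/q_k = 107/7
k=3  a_k=1  p_k/q_k = 153/10
k=4  a_k=2  p_k/q_k = 413/27
k=5  a_k=1  p_k/q_k = 566/37
k=6  a_k=2  p_k/q_k = 1545/101
k=7  a_k=3  p_k/q_k = 5201/340
(x₁, y₁) = (5201, 340);  5201² − 234·340² = 1 ✓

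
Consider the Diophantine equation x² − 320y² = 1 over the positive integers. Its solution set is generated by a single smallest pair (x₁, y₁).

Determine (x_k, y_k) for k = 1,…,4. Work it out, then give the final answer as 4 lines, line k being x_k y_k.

√320 = [17; 1,7,1,34, …], period ℓ=4 (even) → k=3
a_0=17:  p_0=17·1+0=17,  q_0=17·0+1=1
a_1=1:  p_1=1·17+1=18,  q_1=1·1+0=1
a_2=7:  p_2=7·18+17=143,  q_2=7·1+1=8
a_3=1:  p_3=1·143+18=161,  q_3=1·8+1=9
(x₁, y₁) = (161, 9);  161² − 320·9² = 1 ✓
n=2: (161,9)∘(161,9) = (161·161+320·9·9, 161·9+9·161) = (51841,2898)
n=3: (51841,2898)∘(161,9) = (161·51841+320·9·2898, 161·2898+9·51841) = (16692641,933147)
n=4: (16692641,933147)∘(161,9) = (161·16692641+320·9·933147, 161·933147+9·16692641) = (5374978561,300470436)

161 9
51841 2898
16692641 933147
5374978561 300470436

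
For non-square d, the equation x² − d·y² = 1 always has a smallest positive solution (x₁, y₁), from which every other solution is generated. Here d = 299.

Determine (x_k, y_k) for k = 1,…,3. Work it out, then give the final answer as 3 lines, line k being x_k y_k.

415 24
344449 19920
285892255 16533576

[17; 3,2,3,34] for √299; ℓ=4 ⇒ convergent index 3
k=0  a_k=17  p_k/q_k = 17/1
k=1  a_k=3  p_k/q_k = 52/3
k=2  a_k=2  p_k/q_k = 121/7
k=3  a_k=3  p_k/q_k = 415/24
fundamental: x₁=415, y₁=24  (since 172225 − 299·576 = 1)
(415+24√299)^2 = 344449 + 19920√299
(415+24√299)^3 = 285892255 + 16533576√299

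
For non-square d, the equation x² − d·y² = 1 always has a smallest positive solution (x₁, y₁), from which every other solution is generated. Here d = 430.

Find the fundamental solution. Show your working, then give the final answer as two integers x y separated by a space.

2862251 138030

d=430: √d = [20; 1,2,1,3,1,…,2,1,40] (ℓ=14, even), read p_13/q_13
a_0=20:  p_0=20·1+0=20,  q_0=20·0+1=1
a_1=1:  p_1=1·20+1=21,  q_1=1·1+0=1
a_2=2:  p_2=2·21+20=62,  q_2=2·1+1=3
…
a_4=3:  p_4=3·83+62=311,  q_4=3·4+3=15
a_5=1:  p_5=1·311+83=394,  q_5=1·15+4=19
a_6=6:  p_6=6·394+311=2675,  q_6=6·19+15=129
…
a_8=6:  p_8=6·21794+2675=133439,  q_8=6·1051+129=6435
…
a_12=2:  p_12=2·754371+599138=2107880,  q_12=2·36379+28893=101651
a_13=1:  p_13=1·2107880+754371=2862251,  q_13=1·101651+36379=138030
→ (2862251, 138030).  Check: 2862251²=8192480787001, 430·138030²=8192480787000, difference 1.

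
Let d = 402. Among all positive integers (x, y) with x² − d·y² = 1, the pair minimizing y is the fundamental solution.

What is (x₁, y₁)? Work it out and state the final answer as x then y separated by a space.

d=402: √d = [20; 20,40] (ℓ=2, even), read p_1/q_1
a_0=20:  p_0=20·1+0=20,  q_0=20·0+1=1
a_1=20:  p_1=20·20+1=401,  q_1=20·1+0=20
(x₁, y₁) = (401, 20);  401² − 402·20² = 1 ✓

401 20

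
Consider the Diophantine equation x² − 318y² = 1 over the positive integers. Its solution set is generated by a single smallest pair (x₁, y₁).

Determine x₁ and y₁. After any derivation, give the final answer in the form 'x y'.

√318 = [17; 1,4,1,34, …], period ℓ=4 (even) → k=3
step 0: (17, 1)  from 17·(1,0) + (0,1)
…
step 2: (89, 5)  from 4·(18,1) + (17,1)
step 3: (107, 6)  from 1·(89,5) + (18,1)
fundamental: x₁=107, y₁=6  (since 11449 − 318·36 = 1)

107 6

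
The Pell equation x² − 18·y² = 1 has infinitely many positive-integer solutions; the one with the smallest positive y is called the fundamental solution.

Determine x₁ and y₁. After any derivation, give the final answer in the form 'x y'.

17 4

d=18: √d = [4; 4,8] (ℓ=2, even), read p_1/q_1
k=0  a_k=4  p_k/q_k = 4/1
k=1  a_k=4  p_k/q_k = 17/4
(x₁, y₁) = (17, 4);  17² − 18·4² = 1 ✓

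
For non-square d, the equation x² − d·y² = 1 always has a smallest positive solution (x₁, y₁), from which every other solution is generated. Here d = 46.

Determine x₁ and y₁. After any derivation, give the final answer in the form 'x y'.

√46 = [6; 1,3,1,1,2,6,2,1,1,3,1,12, …], period ℓ=12 (even) → k=11
step 0: (6, 1)  from 6·(1,0) + (0,1)
step 1: (7, 1)  from 1·(6,1) + (1,0)
step 2: (27, 4)  from 3·(7,1) + (6,1)
step 3: (34, 5)  from 1·(27,4) + (7,1)
step 4: (61, 9)  from 1·(34,5) + (27,4)
step 5: (156, 23)  from 2·(61,9) + (34,5)
step 6: (997, 147)  from 6·(156,23) + (61,9)
step 7: (2150, 317)  from 2·(997,147) + (156,23)
step 8: (3147, 464)  from 1·(2150,317) + (997,147)
step 9: (5297, 781)  from 1·(3147,464) + (2150,317)
step 10: (19038, 2807)  from 3·(5297,781) + (3147,464)
step 11: (24335, 3588)  from 1·(19038,2807) + (5297,781)
fundamental: x₁=24335, y₁=3588  (since 592192225 − 46·12873744 = 1)

24335 3588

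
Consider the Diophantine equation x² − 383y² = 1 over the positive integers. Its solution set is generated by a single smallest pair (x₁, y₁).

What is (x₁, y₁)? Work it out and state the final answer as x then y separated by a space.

√383 = [19; 1,1,3,19,3,1,1,38, …], period ℓ=8 (even) → k=7
i=0: a=19 ⇒ p=19, q=1
i=1: a=1 ⇒ p=20, q=1
…
i=6: a=1 ⇒ p=10705, q=547
i=7: a=1 ⇒ p=18768, q=959
→ (18768, 959).  Check: 18768²=352237824, 383·959²=352237823, difference 1.

18768 959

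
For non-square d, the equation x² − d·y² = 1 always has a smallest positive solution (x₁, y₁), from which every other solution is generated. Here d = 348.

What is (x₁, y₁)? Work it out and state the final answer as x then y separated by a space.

1567 84

√348 = [18; 1,1,1,8,1,1,1,36, …], period ℓ=8 (even) → k=7
step 0: (18, 1)  from 18·(1,0) + (0,1)
…
step 2: (37, 2)  from 1·(19,1) + (18,1)
…
step 5: (541, 29)  from 1·(485,26) + (56,3)
step 6: (1026, 55)  from 1·(541,29) + (485,26)
step 7: (1567, 84)  from 1·(1026,55) + (541,29)
fundamental: x₁=1567, y₁=84  (since 2455489 − 348·7056 = 1)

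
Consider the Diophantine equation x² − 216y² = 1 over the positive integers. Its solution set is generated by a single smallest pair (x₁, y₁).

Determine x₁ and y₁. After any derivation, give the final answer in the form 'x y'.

√216 = [14; 1,2,3,2,1,28, …], period ℓ=6 (even) → k=5
k=0  a_k=14  p_k/q_k = 14/1
k=1  a_k=1  p_k/q_k = 15/1
…
k=3  a_k=3  p_k/q_k = 147/10
k=4  a_k=2  p_k/q_k = 338/23
k=5  a_k=1  p_k/q_k = 485/33
→ (485, 33).  Check: 485²=235225, 216·33²=235224, difference 1.

485 33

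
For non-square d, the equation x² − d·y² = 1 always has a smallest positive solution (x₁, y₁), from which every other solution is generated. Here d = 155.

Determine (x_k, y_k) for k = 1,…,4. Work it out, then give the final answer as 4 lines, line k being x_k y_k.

d=155: √d = [12; 2,4,2,24] (ℓ=4, even), read p_3/q_3
k=0  a_k=12  p_k/q_k = 12/1
k=1  a_k=2  p_k/q_k = 25/2
k=2  a_k=4  p_k/q_k = 112/9
k=3  a_k=2  p_k/q_k = 249/20
fundamental: x₁=249, y₁=20  (since 62001 − 155·400 = 1)
(x_2, y_2) = (249·249 + 155·20·20, 249·20 + 20·249) = (124001, 9960)
(x_3, y_3) = (249·124001 + 155·20·9960, 249·9960 + 20·124001) = (61752249, 4960060)
(x_4, y_4) = (249·61752249 + 155·20·4960060, 249·4960060 + 20·61752249) = (30752496001, 2470099920)

249 20
124001 9960
61752249 4960060
30752496001 2470099920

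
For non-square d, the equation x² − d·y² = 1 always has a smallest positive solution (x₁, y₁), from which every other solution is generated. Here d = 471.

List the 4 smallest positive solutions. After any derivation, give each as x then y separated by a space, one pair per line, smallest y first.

d=471: √d = [21; 1,2,2,1,3,…,2,1,42] (ℓ=14, even), read p_13/q_13
k=0  a_k=21  p_k/q_k = 21/1
k=1  a_k=1  p_k/q_k = 22/1
k=2  a_k=2  p_k/q_k = 65/3
k=3  a_k=2  p_k/q_k = 152/7
k=4  a_k=1  p_k/q_k = 217/10
k=5  a_k=3  p_k/q_k = 803/37
k=6  a_k=4  p_k/q_k = 3429/158
…
k=11  a_k=2  p_k/q_k = 2331742/107441
k=12  a_k=2  p_k/q_k = 5506953/253747
k=13  a_k=1  p_k/q_k = 7838695/361188
(x₁, y₁) = (7838695, 361188);  7838695² − 471·361188² = 1 ✓
n=2: (7838695,361188)∘(7838695,361188) = (7838695·7838695+471·361188·361188, 7838695·361188+361188·7838695) = (122890278606049,5662485139320)
n=3: (122890278606049,5662485139320)∘(7838695,361188) = (7838695·122890278606049+471·361188·5662485139320, 7838695·5662485139320+361188·122890278606049) = (1926598824915678693415,88772987898323613612)
n=4: (1926598824915678693415,88772987898323613612)∘(7838695,361188) = (7838695·1926598824915678693415+471·361188·88772987898323613612, 7838695·88772987898323613612+361188·1926598824915678693415) = (30204041151744689101078780801,1391728752747293974319493360)

7838695 361188
122890278606049 5662485139320
1926598824915678693415 88772987898323613612
30204041151744689101078780801 1391728752747293974319493360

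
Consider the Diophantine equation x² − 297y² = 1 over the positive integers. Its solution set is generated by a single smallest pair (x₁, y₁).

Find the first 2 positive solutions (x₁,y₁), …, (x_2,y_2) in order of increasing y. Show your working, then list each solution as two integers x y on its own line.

48599 2820
4723725601 274098360

√297 = [17; 4,3,1,1,2,1,1,3,4,34, …], period ℓ=10 (even) → k=9
k=0  a_k=17  p_k/q_k = 17/1
…
k=3  a_k=1  p_k/q_k = 293/17
k=4  a_k=1  p_k/q_k = 517/30
…
k=6  a_k=1  p_k/q_k = 1844/107
k=7  a_k=1  p_k/q_k = 3171/184
k=8  a_k=3  p_k/q_k = 11357/659
k=9  a_k=4  p_k/q_k = 48599/2820
→ (48599, 2820).  Check: 48599²=2361862801, 297·2820²=2361862800, difference 1.
n=2: (48599,2820)∘(48599,2820) = (48599·48599+297·2820·2820, 48599·2820+2820·48599) = (4723725601,274098360)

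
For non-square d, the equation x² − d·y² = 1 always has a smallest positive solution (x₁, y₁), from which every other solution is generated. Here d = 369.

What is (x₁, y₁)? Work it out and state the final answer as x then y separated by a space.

√369 = [19; 4,1,3,2,7,4,7,2,3,1,4,38, …], period ℓ=12 (even) → k=11
a_0=19:  p_0=19·1+0=19,  q_0=19·0+1=1
…
a_3=3:  p_3=3·96+77=365,  q_3=3·5+4=19
a_4=2:  p_4=2·365+96=826,  q_4=2·19+5=43
…
a_7=7:  p_7=7·25414+6147=184045,  q_7=7·1323+320=9581
…
a_9=3:  p_9=3·393504+184045=1364557,  q_9=3·20485+9581=71036
a_10=1:  p_10=1·1364557+393504=1758061,  q_10=1·71036+20485=91521
a_11=4:  p_11=4·1758061+1364557=8396801,  q_11=4·91521+71036=437120
fundamental: x₁=8396801, y₁=437120  (since 70506267033601 − 369·191073894400 = 1)

8396801 437120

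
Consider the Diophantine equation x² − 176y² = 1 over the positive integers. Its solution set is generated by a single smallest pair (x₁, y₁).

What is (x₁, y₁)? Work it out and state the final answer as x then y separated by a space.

199 15

[13; 3,1,3,26] for √176; ℓ=4 ⇒ convergent index 3
k=0  a_k=13  p_k/q_k = 13/1
k=1  a_k=3  p_k/q_k = 40/3
k=2  a_k=1  p_k/q_k = 53/4
k=3  a_k=3  p_k/q_k = 199/15
fundamental: x₁=199, y₁=15  (since 39601 − 176·225 = 1)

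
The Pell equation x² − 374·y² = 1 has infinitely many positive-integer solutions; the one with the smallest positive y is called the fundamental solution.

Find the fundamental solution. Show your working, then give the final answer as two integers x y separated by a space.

√374 → a₀=19, period (2,1,18,1,2,38); ℓ=6 even so k=5
a_0=19:  p_0=19·1+0=19,  q_0=19·0+1=1
a_1=2:  p_1=2·19+1=39,  q_1=2·1+0=2
a_2=1:  p_2=1·39+19=58,  q_2=1·2+1=3
a_3=18:  p_3=18·58+39=1083,  q_3=18·3+2=56
a_4=1:  p_4=1·1083+58=1141,  q_4=1·56+3=59
a_5=2:  p_5=2·1141+1083=3365,  q_5=2·59+56=174
(x₁, y₁) = (3365, 174);  3365² − 374·174² = 1 ✓

3365 174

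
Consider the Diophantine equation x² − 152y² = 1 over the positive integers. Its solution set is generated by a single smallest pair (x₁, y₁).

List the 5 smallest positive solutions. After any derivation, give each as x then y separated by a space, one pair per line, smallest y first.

√152 → a₀=12, period (3,24); ℓ=2 even so k=1
i=0: a=12 ⇒ p=12, q=1
i=1: a=3 ⇒ p=37, q=3
fundamental: x₁=37, y₁=3  (since 1369 − 152·9 = 1)
n=2: (37,3)∘(37,3) = (37·37+152·3·3, 37·3+3·37) = (2737,222)
n=3: (2737,222)∘(37,3) = (37·2737+152·3·222, 37·222+3·2737) = (202501,16425)
n=4: (202501,16425)∘(37,3) = (37·202501+152·3·16425, 37·16425+3·202501) = (14982337,1215228)
n=5: (14982337,1215228)∘(37,3) = (37·14982337+152·3·1215228, 37·1215228+3·14982337) = (1108490437,89910447)

37 3
2737 222
202501 16425
14982337 1215228
1108490437 89910447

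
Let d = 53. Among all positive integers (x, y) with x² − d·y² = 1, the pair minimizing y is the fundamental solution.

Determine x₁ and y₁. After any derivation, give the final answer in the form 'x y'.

66249 9100

√53 = [7; 3,1,1,3,14, …], period ℓ=5 (odd) → k=9
a_0=7:  p_0=7·1+0=7,  q_0=7·0+1=1
…
a_2=1:  p_2=1·22+7=29,  q_2=1·3+1=4
…
a_5=14:  p_5=14·182+51=2599,  q_5=14·25+7=357
a_6=3:  p_6=3·2599+182=7979,  q_6=3·357+25=1096
a_7=1:  p_7=1·7979+2599=10578,  q_7=1·1096+357=1453
a_8=1:  p_8=1·10578+7979=18557,  q_8=1·1453+1096=2549
a_9=3:  p_9=3·18557+10578=66249,  q_9=3·2549+1453=9100
fundamental: x₁=66249, y₁=9100  (since 4388930001 − 53·82810000 = 1)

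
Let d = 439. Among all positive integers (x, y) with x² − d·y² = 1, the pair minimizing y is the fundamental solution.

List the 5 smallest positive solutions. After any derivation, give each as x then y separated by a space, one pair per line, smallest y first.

440 21
387199 18480
340734680 16262379
299846131201 14310875040
263864254722200 12593553772821

d=439: √d = [20; 1,19,1,40] (ℓ=4, even), read p_3/q_3
step 0: (20, 1)  from 20·(1,0) + (0,1)
step 1: (21, 1)  from 1·(20,1) + (1,0)
step 2: (419, 20)  from 19·(21,1) + (20,1)
step 3: (440, 21)  from 1·(419,20) + (21,1)
fundamental: x₁=440, y₁=21  (since 193600 − 439·441 = 1)
(440+21√439)^2 = 387199 + 18480√439
(440+21√439)^3 = 340734680 + 16262379√439
(440+21√439)^4 = 299846131201 + 14310875040√439
(440+21√439)^5 = 263864254722200 + 12593553772821√439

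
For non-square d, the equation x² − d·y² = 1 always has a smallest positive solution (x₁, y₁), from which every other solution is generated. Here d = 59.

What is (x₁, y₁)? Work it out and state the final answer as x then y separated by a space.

√59 = [7; 1,2,7,2,1,14, …], period ℓ=6 (even) → k=5
a_0=7:  p_0=7·1+0=7,  q_0=7·0+1=1
a_1=1:  p_1=1·7+1=8,  q_1=1·1+0=1
a_2=2:  p_2=2·8+7=23,  q_2=2·1+1=3
a_3=7:  p_3=7·23+8=169,  q_3=7·3+1=22
a_4=2:  p_4=2·169+23=361,  q_4=2·22+3=47
a_5=1:  p_5=1·361+169=530,  q_5=1·47+22=69
→ (530, 69).  Check: 530²=280900, 59·69²=280899, difference 1.

530 69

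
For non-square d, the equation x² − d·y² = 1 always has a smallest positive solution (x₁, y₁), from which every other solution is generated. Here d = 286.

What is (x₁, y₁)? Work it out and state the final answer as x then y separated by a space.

√286 = [16; 1,10,3,3,2,3,3,10,1,32, …], period ℓ=10 (even) → k=9
k=0  a_k=16  p_k/q_k = 16/1
…
k=8  a_k=10  p_k/q_k = 512132/30283
k=9  a_k=1  p_k/q_k = 561835/33222
fundamental: x₁=561835, y₁=33222  (since 315658567225 − 286·1103701284 = 1)

561835 33222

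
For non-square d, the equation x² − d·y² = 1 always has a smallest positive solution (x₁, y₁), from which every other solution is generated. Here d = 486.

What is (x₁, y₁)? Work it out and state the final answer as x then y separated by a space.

[22; 22,44] for √486; ℓ=2 ⇒ convergent index 1
a_0=22:  p_0=22·1+0=22,  q_0=22·0+1=1
a_1=22:  p_1=22·22+1=485,  q_1=22·1+0=22
fundamental: x₁=485, y₁=22  (since 235225 − 486·484 = 1)

485 22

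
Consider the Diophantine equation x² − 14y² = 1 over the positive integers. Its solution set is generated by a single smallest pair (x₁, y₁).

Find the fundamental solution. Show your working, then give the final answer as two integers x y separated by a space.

15 4

√14 → a₀=3, period (1,2,1,6); ℓ=4 even so k=3
k=0  a_k=3  p_k/q_k = 3/1
k=1  a_k=1  p_k/q_k = 4/1
k=2  a_k=2  p_k/q_k = 11/3
k=3  a_k=1  p_k/q_k = 15/4
fundamental: x₁=15, y₁=4  (since 225 − 14·16 = 1)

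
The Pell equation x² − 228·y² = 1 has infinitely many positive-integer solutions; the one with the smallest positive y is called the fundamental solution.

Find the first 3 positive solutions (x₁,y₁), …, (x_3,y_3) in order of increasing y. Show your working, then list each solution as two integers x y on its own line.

√228 = [15; 10,30, …], period ℓ=2 (even) → k=1
i=0: a=15 ⇒ p=15, q=1
i=1: a=10 ⇒ p=151, q=10
(x₁, y₁) = (151, 10);  151² − 228·10² = 1 ✓
(151+10√228)^2 = 45601 + 3020√228
(151+10√228)^3 = 13771351 + 912030√228

151 10
45601 3020
13771351 912030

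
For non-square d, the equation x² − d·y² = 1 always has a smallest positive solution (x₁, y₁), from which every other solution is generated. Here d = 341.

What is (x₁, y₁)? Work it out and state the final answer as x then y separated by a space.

d=341: √d = [18; 2,6,1,8,2,…,6,2,36] (ℓ=14, even), read p_13/q_13
step 0: (18, 1)  from 18·(1,0) + (0,1)
step 1: (37, 2)  from 2·(18,1) + (1,0)
…
step 3: (277, 15)  from 1·(240,13) + (37,2)
…
step 10: (641940, 34763)  from 8·(76727,4155) + (28124,1523)
step 11: (718667, 38918)  from 1·(641940,34763) + (76727,4155)
step 12: (4953942, 268271)  from 6·(718667,38918) + (641940,34763)
step 13: (10626551, 575460)  from 2·(4953942,268271) + (718667,38918)
→ (10626551, 575460).  Check: 10626551²=112923586155601, 341·575460²=112923586155600, difference 1.

10626551 575460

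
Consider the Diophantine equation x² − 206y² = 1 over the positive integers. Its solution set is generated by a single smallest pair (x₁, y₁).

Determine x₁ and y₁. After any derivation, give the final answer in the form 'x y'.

[14; 2,1,5,14,5,1,2,28] for √206; ℓ=8 ⇒ convergent index 7
step 0: (14, 1)  from 14·(1,0) + (0,1)
…
step 2: (43, 3)  from 1·(29,2) + (14,1)
step 3: (244, 17)  from 5·(43,3) + (29,2)
step 4: (3459, 241)  from 14·(244,17) + (43,3)
step 5: (17539, 1222)  from 5·(3459,241) + (244,17)
step 6: (20998, 1463)  from 1·(17539,1222) + (3459,241)
step 7: (59535, 4148)  from 2·(20998,1463) + (17539,1222)
(x₁, y₁) = (59535, 4148);  59535² − 206·4148² = 1 ✓

59535 4148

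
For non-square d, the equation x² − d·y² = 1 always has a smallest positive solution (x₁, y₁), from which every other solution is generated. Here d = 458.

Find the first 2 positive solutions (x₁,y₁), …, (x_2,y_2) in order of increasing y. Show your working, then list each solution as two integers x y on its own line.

22899 1070
1048728401 49003860

√458 = [21; 2,2,42, …], period ℓ=3 (odd) → k=5
a_0=21:  p_0=21·1+0=21,  q_0=21·0+1=1
a_1=2:  p_1=2·21+1=43,  q_1=2·1+0=2
…
a_3=42:  p_3=42·107+43=4537,  q_3=42·5+2=212
a_4=2:  p_4=2·4537+107=9181,  q_4=2·212+5=429
a_5=2:  p_5=2·9181+4537=22899,  q_5=2·429+212=1070
(x₁, y₁) = (22899, 1070);  22899² − 458·1070² = 1 ✓
(x_2, y_2) = (22899·22899 + 458·1070·1070, 22899·1070 + 1070·22899) = (1048728401, 49003860)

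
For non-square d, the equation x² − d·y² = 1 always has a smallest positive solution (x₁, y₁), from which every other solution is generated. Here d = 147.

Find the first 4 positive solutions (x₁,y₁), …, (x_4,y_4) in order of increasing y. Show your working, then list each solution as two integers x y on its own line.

√147 = [12; 8,24, …], period ℓ=2 (even) → k=1
k=0  a_k=12  p_k/q_k = 12/1
k=1  a_k=8  p_k/q_k = 97/8
(x₁, y₁) = (97, 8);  97² − 147·8² = 1 ✓
(97+8√147)^2 = 18817 + 1552√147
(97+8√147)^3 = 3650401 + 301080√147
(97+8√147)^4 = 708158977 + 58407968√147

97 8
18817 1552
3650401 301080
708158977 58407968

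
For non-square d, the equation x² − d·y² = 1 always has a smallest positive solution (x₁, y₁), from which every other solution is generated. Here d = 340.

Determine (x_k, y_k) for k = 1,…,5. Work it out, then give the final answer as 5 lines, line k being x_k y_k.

[18; 2,3,1,1,1,…,3,2,36] for √340; ℓ=14 ⇒ convergent index 13
i=0: a=18 ⇒ p=18, q=1
i=1: a=2 ⇒ p=37, q=2
…
i=6: a=1 ⇒ p=756, q=41
i=7: a=8 ⇒ p=6509, q=353
…
i=12: a=3 ⇒ p=125478, q=6805
i=13: a=2 ⇒ p=285769, q=15498
→ (285769, 15498).  Check: 285769²=81663921361, 340·15498²=81663921360, difference 1.
n=2: (285769,15498)∘(285769,15498) = (285769·285769+340·15498·15498, 285769·15498+15498·285769) = (163327842721,8857695924)
n=3: (163327842721,8857695924)∘(285769,15498) = (285769·163327842721+340·15498·8857695924, 285769·8857695924+15498·163327842721) = (93348068572789129,5062509812995614)
n=4: (93348068572789129,5062509812995614)∘(285769,15498) = (285769·93348068572789129+340·15498·5062509812995614, 285769·5062509812995614+15498·93348068572789129) = (53351968415791425367681,2893416733491029538408)
n=5: (53351968415791425367681,2893416733491029538408)∘(285769,15498) = (285769·53351968415791425367681+340·15498·2893416733491029538408, 285769·2893416733491029538408+15498·53351968415791425367681) = (30492677324331251603220874249,1653697613020933530509635890)

285769 15498
163327842721 8857695924
93348068572789129 5062509812995614
53351968415791425367681 2893416733491029538408
30492677324331251603220874249 1653697613020933530509635890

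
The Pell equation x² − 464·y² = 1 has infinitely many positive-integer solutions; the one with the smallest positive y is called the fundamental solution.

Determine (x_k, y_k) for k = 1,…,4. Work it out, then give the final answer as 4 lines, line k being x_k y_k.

√464 = [21; 1,1,5,1,1,1,5,1,1,42, …], period ℓ=10 (even) → k=9
i=0: a=21 ⇒ p=21, q=1
i=1: a=1 ⇒ p=22, q=1
i=2: a=1 ⇒ p=43, q=2
i=3: a=5 ⇒ p=237, q=11
i=4: a=1 ⇒ p=280, q=13
i=5: a=1 ⇒ p=517, q=24
i=6: a=1 ⇒ p=797, q=37
i=7: a=5 ⇒ p=4502, q=209
i=8: a=1 ⇒ p=5299, q=246
i=9: a=1 ⇒ p=9801, q=455
→ (9801, 455).  Check: 9801²=96059601, 464·455²=96059600, difference 1.
k=2:  x_2 = 9801·9801+464·455·455 = 192119201,  y_2 = 9801·455+455·9801 = 8918910
k=3:  x_3 = 9801·192119201+464·455·8918910 = 3765920568201,  y_3 = 9801·8918910+455·192119201 = 174828473365
k=4:  x_4 = 9801·3765920568201+464·455·174828473365 = 73819574785756801,  y_4 = 9801·174828473365+455·3765920568201 = 3426987725981820

9801 455
192119201 8918910
3765920568201 174828473365
73819574785756801 3426987725981820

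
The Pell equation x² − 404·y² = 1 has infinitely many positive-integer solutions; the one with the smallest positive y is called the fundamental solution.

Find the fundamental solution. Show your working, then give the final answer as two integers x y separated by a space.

d=404: √d = [20; 10,40] (ℓ=2, even), read p_1/q_1
k=0  a_k=20  p_k/q_k = 20/1
k=1  a_k=10  p_k/q_k = 201/10
→ (201, 10).  Check: 201²=40401, 404·10²=40400, difference 1.

201 10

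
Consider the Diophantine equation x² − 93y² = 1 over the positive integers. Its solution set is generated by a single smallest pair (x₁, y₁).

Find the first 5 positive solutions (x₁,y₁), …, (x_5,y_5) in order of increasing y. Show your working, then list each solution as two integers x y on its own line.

d=93: √d = [9; 1,1,1,4,6,4,1,1,1,18] (ℓ=10, even), read p_9/q_9
step 0: (9, 1)  from 9·(1,0) + (0,1)
step 1: (10, 1)  from 1·(9,1) + (1,0)
step 2: (19, 2)  from 1·(10,1) + (9,1)
…
step 4: (135, 14)  from 4·(29,3) + (19,2)
…
step 7: (4330, 449)  from 1·(3491,362) + (839,87)
step 8: (7821, 811)  from 1·(4330,449) + (3491,362)
step 9: (12151, 1260)  from 1·(7821,811) + (4330,449)
→ (12151, 1260).  Check: 12151²=147646801, 93·1260²=147646800, difference 1.
k=2:  x_2 = 12151·12151+93·1260·1260 = 295293601,  y_2 = 12151·1260+1260·12151 = 30620520
k=3:  x_3 = 12151·295293601+93·1260·30620520 = 7176225079351,  y_3 = 12151·30620520+1260·295293601 = 744139875780
k=4:  x_4 = 12151·7176225079351+93·1260·744139875780 = 174396621583094401,  y_4 = 12151·744139875780+1260·7176225079351 = 18084087230585040
k=5:  x_5 = 12151·174396621583094401+93·1260·18084087230585040 = 4238186690536135053751,  y_5 = 12151·18084087230585040+1260·174396621583094401 = 439479487133537766300

12151 1260
295293601 30620520
7176225079351 744139875780
174396621583094401 18084087230585040
4238186690536135053751 439479487133537766300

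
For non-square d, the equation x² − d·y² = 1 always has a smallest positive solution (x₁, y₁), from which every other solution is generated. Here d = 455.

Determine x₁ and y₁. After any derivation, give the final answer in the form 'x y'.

[21; 3,42] for √455; ℓ=2 ⇒ convergent index 1
a_0=21:  p_0=21·1+0=21,  q_0=21·0+1=1
a_1=3:  p_1=3·21+1=64,  q_1=3·1+0=3
→ (64, 3).  Check: 64²=4096, 455·3²=4095, difference 1.

64 3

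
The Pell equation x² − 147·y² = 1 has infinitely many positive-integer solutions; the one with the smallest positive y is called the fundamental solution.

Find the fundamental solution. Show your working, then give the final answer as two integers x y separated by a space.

97 8

√147 → a₀=12, period (8,24); ℓ=2 even so k=1
step 0: (12, 1)  from 12·(1,0) + (0,1)
step 1: (97, 8)  from 8·(12,1) + (1,0)
(x₁, y₁) = (97, 8);  97² − 147·8² = 1 ✓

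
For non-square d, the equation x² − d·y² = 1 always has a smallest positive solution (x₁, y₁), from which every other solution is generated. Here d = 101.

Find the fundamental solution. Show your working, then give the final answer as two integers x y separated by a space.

201 20

d=101: √d = [10; 20] (ℓ=1, odd), read p_1/q_1
step 0: (10, 1)  from 10·(1,0) + (0,1)
step 1: (201, 20)  from 20·(10,1) + (1,0)
(x₁, y₁) = (201, 20);  201² − 101·20² = 1 ✓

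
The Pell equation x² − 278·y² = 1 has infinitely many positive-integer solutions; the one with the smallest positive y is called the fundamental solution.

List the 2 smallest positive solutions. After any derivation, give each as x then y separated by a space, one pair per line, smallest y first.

√278 → a₀=16, period (1,2,16,2,1,32); ℓ=6 even so k=5
step 0: (16, 1)  from 16·(1,0) + (0,1)
step 1: (17, 1)  from 1·(16,1) + (1,0)
…
step 3: (817, 49)  from 16·(50,3) + (17,1)
step 4: (1684, 101)  from 2·(817,49) + (50,3)
step 5: (2501, 150)  from 1·(1684,101) + (817,49)
fundamental: x₁=2501, y₁=150  (since 6255001 − 278·22500 = 1)
n=2: (2501,150)∘(2501,150) = (2501·2501+278·150·150, 2501·150+150·2501) = (12510001,750300)

2501 150
12510001 750300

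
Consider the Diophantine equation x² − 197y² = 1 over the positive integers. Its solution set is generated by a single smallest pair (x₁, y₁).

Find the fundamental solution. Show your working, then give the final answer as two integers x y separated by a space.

393 28

√197 → a₀=14, period (28); ℓ=1 odd so k=1
k=0  a_k=14  p_k/q_k = 14/1
k=1  a_k=28  p_k/q_k = 393/28
→ (393, 28).  Check: 393²=154449, 197·28²=154448, difference 1.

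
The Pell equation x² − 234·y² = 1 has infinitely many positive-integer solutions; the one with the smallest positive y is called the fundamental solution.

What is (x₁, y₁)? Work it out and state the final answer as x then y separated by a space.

5201 340

√234 = [15; 3,2,1,2,1,2,3,30, …], period ℓ=8 (even) → k=7
a_0=15:  p_0=15·1+0=15,  q_0=15·0+1=1
…
a_5=1:  p_5=1·413+153=566,  q_5=1·27+10=37
a_6=2:  p_6=2·566+413=1545,  q_6=2·37+27=101
a_7=3:  p_7=3·1545+566=5201,  q_7=3·101+37=340
→ (5201, 340).  Check: 5201²=27050401, 234·340²=27050400, difference 1.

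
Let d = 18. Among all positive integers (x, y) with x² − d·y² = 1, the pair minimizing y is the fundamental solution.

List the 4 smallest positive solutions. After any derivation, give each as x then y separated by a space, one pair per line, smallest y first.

√18 = [4; 4,8, …], period ℓ=2 (even) → k=1
step 0: (4, 1)  from 4·(1,0) + (0,1)
step 1: (17, 4)  from 4·(4,1) + (1,0)
fundamental: x₁=17, y₁=4  (since 289 − 18·16 = 1)
k=2:  x_2 = 17·17+18·4·4 = 577,  y_2 = 17·4+4·17 = 136
k=3:  x_3 = 17·577+18·4·136 = 19601,  y_3 = 17·136+4·577 = 4620
k=4:  x_4 = 17·19601+18·4·4620 = 665857,  y_4 = 17·4620+4·19601 = 156944

17 4
577 136
19601 4620
665857 156944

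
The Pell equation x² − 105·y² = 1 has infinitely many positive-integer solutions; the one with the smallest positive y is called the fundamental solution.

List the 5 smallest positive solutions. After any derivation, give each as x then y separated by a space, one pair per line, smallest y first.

41 4
3361 328
275561 26892
22592641 2204816
1852321001 180768020

√105 → a₀=10, period (4,20); ℓ=2 even so k=1
step 0: (10, 1)  from 10·(1,0) + (0,1)
step 1: (41, 4)  from 4·(10,1) + (1,0)
→ (41, 4).  Check: 41²=1681, 105·4²=1680, difference 1.
(41+4√105)^2 = 3361 + 328√105
(41+4√105)^3 = 275561 + 26892√105
(41+4√105)^4 = 22592641 + 2204816√105
(41+4√105)^5 = 1852321001 + 180768020√105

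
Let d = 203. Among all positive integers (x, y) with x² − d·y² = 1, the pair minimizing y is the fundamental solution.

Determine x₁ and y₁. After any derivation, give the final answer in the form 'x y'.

57 4

√203 = [14; 4,28, …], period ℓ=2 (even) → k=1
a_0=14:  p_0=14·1+0=14,  q_0=14·0+1=1
a_1=4:  p_1=4·14+1=57,  q_1=4·1+0=4
→ (57, 4).  Check: 57²=3249, 203·4²=3248, difference 1.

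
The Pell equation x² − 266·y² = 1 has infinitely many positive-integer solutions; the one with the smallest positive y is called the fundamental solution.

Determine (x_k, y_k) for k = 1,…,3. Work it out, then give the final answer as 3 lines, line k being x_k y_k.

685 42
938449 57540
1285674445 78829758

√266 = [16; 3,4,3,32, …], period ℓ=4 (even) → k=3
step 0: (16, 1)  from 16·(1,0) + (0,1)
…
step 2: (212, 13)  from 4·(49,3) + (16,1)
step 3: (685, 42)  from 3·(212,13) + (49,3)
fundamental: x₁=685, y₁=42  (since 469225 − 266·1764 = 1)
(685+42√266)^2 = 938449 + 57540√266
(685+42√266)^3 = 1285674445 + 78829758√266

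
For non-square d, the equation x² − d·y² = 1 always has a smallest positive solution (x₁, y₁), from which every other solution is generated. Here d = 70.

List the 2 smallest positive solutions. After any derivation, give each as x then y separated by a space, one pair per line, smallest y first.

d=70: √d = [8; 2,1,2,1,2,16] (ℓ=6, even), read p_5/q_5
step 0: (8, 1)  from 8·(1,0) + (0,1)
…
step 2: (25, 3)  from 1·(17,2) + (8,1)
…
step 4: (92, 11)  from 1·(67,8) + (25,3)
step 5: (251, 30)  from 2·(92,11) + (67,8)
fundamental: x₁=251, y₁=30  (since 63001 − 70·900 = 1)
k=2:  x_2 = 251·251+70·30·30 = 126001,  y_2 = 251·30+30·251 = 15060

251 30
126001 15060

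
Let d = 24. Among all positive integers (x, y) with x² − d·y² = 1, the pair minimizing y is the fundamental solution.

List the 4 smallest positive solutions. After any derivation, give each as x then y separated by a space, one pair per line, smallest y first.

√24 = [4; 1,8, …], period ℓ=2 (even) → k=1
step 0: (4, 1)  from 4·(1,0) + (0,1)
step 1: (5, 1)  from 1·(4,1) + (1,0)
(x₁, y₁) = (5, 1);  5² − 24·1² = 1 ✓
(5+1√24)^2 = 49 + 10√24
(5+1√24)^3 = 485 + 99√24
(5+1√24)^4 = 4801 + 980√24

5 1
49 10
485 99
4801 980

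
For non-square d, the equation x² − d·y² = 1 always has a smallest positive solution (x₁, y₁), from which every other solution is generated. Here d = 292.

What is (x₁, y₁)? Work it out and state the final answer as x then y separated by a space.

d=292: √d = [17; 11,2,1,3,8,3,1,2,11,34] (ℓ=10, even), read p_9/q_9
i=0: a=17 ⇒ p=17, q=1
…
i=8: a=2 ⇒ p=200767, q=11749
i=9: a=11 ⇒ p=2281249, q=133500
→ (2281249, 133500).  Check: 2281249²=5204097000001, 292·133500²=5204097000000, difference 1.

2281249 133500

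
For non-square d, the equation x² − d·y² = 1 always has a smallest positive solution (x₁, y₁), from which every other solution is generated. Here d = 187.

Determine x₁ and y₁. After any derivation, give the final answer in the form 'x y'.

d=187: √d = [13; 1,2,13,2,1,26] (ℓ=6, even), read p_5/q_5
k=0  a_k=13  p_k/q_k = 13/1
…
k=2  a_k=2  p_k/q_k = 41/3
k=3  a_k=13  p_k/q_k = 547/40
k=4  a_k=2  p_k/q_k = 1135/83
k=5  a_k=1  p_k/q_k = 1682/123
(x₁, y₁) = (1682, 123);  1682² − 187·123² = 1 ✓

1682 123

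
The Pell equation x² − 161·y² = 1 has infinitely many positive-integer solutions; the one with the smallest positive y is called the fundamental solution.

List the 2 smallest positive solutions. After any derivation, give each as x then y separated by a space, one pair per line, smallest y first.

√161 = [12; 1,2,4,1,2,1,4,2,1,24, …], period ℓ=10 (even) → k=9
a_0=12:  p_0=12·1+0=12,  q_0=12·0+1=1
a_1=1:  p_1=1·12+1=13,  q_1=1·1+0=1
a_2=2:  p_2=2·13+12=38,  q_2=2·1+1=3
a_3=4:  p_3=4·38+13=165,  q_3=4·3+1=13
a_4=1:  p_4=1·165+38=203,  q_4=1·13+3=16
a_5=2:  p_5=2·203+165=571,  q_5=2·16+13=45
a_6=1:  p_6=1·571+203=774,  q_6=1·45+16=61
a_7=4:  p_7=4·774+571=3667,  q_7=4·61+45=289
a_8=2:  p_8=2·3667+774=8108,  q_8=2·289+61=639
a_9=1:  p_9=1·8108+3667=11775,  q_9=1·639+289=928
→ (11775, 928).  Check: 11775²=138650625, 161·928²=138650624, difference 1.
(x_2, y_2) = (11775·11775 + 161·928·928, 11775·928 + 928·11775) = (277301249, 21854400)

11775 928
277301249 21854400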